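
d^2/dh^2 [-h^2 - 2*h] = -2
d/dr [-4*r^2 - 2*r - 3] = -8*r - 2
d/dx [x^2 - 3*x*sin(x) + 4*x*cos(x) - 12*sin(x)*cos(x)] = -4*x*sin(x) - 3*x*cos(x) + 2*x - 3*sin(x) + 4*cos(x) - 12*cos(2*x)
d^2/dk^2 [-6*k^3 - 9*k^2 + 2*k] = -36*k - 18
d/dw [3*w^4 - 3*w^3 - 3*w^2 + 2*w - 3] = 12*w^3 - 9*w^2 - 6*w + 2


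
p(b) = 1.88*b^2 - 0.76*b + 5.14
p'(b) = 3.76*b - 0.76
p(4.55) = 40.60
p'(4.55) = 16.35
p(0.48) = 5.21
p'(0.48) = 1.04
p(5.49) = 57.63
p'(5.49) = 19.88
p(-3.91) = 36.85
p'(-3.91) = -15.46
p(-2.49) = 18.69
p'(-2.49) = -10.12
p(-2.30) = 16.83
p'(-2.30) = -9.41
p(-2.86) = 22.69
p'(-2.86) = -11.51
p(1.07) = 6.48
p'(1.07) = 3.26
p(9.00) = 150.58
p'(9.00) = 33.08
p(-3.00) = 24.34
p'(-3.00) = -12.04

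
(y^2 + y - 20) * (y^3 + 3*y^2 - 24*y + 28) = y^5 + 4*y^4 - 41*y^3 - 56*y^2 + 508*y - 560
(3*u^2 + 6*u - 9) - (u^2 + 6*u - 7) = 2*u^2 - 2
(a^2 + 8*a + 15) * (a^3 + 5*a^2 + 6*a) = a^5 + 13*a^4 + 61*a^3 + 123*a^2 + 90*a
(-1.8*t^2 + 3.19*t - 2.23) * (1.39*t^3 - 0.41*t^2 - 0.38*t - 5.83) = -2.502*t^5 + 5.1721*t^4 - 3.7236*t^3 + 10.1961*t^2 - 17.7503*t + 13.0009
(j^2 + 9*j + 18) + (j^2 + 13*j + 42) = 2*j^2 + 22*j + 60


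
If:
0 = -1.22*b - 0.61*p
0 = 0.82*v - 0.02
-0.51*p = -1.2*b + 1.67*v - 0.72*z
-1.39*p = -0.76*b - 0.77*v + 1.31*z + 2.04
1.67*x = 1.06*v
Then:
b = 0.28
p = -0.55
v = 0.02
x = 0.02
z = -0.80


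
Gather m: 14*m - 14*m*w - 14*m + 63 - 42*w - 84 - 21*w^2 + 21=-14*m*w - 21*w^2 - 42*w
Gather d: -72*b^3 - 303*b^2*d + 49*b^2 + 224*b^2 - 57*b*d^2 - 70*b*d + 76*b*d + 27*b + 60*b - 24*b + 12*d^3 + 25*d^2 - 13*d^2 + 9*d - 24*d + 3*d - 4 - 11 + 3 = -72*b^3 + 273*b^2 + 63*b + 12*d^3 + d^2*(12 - 57*b) + d*(-303*b^2 + 6*b - 12) - 12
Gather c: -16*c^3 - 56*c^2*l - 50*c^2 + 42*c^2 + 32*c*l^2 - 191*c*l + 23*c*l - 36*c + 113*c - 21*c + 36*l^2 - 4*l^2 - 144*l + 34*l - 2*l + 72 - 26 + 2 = -16*c^3 + c^2*(-56*l - 8) + c*(32*l^2 - 168*l + 56) + 32*l^2 - 112*l + 48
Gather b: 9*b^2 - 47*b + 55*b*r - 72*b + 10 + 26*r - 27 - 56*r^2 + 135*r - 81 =9*b^2 + b*(55*r - 119) - 56*r^2 + 161*r - 98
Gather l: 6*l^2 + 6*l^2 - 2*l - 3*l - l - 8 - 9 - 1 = 12*l^2 - 6*l - 18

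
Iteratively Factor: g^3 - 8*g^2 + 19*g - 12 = (g - 4)*(g^2 - 4*g + 3) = (g - 4)*(g - 1)*(g - 3)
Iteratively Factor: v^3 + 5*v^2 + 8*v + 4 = (v + 1)*(v^2 + 4*v + 4) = (v + 1)*(v + 2)*(v + 2)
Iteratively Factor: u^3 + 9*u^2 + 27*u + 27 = (u + 3)*(u^2 + 6*u + 9) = (u + 3)^2*(u + 3)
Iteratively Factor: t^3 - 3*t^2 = (t - 3)*(t^2) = t*(t - 3)*(t)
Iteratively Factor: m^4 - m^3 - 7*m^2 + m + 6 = (m - 1)*(m^3 - 7*m - 6) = (m - 3)*(m - 1)*(m^2 + 3*m + 2) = (m - 3)*(m - 1)*(m + 1)*(m + 2)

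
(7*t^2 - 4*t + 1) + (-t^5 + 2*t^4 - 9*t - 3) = -t^5 + 2*t^4 + 7*t^2 - 13*t - 2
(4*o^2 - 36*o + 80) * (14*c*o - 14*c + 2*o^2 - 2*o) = 56*c*o^3 - 560*c*o^2 + 1624*c*o - 1120*c + 8*o^4 - 80*o^3 + 232*o^2 - 160*o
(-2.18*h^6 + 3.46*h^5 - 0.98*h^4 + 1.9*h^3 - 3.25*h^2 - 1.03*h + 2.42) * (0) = 0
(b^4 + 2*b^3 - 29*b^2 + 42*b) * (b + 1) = b^5 + 3*b^4 - 27*b^3 + 13*b^2 + 42*b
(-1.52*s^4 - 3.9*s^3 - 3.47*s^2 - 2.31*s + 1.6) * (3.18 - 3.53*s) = 5.3656*s^5 + 8.9334*s^4 - 0.152900000000001*s^3 - 2.8803*s^2 - 12.9938*s + 5.088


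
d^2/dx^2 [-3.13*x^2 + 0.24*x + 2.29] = -6.26000000000000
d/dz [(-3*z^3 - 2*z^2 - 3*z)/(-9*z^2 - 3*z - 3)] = (9*z^4 + 6*z^3 + 2*z^2 + 4*z + 3)/(3*(9*z^4 + 6*z^3 + 7*z^2 + 2*z + 1))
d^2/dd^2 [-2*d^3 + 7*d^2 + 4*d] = 14 - 12*d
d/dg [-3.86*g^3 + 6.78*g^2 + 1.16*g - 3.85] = -11.58*g^2 + 13.56*g + 1.16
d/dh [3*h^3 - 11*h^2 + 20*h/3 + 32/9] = 9*h^2 - 22*h + 20/3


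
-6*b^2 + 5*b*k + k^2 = (-b + k)*(6*b + k)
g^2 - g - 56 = (g - 8)*(g + 7)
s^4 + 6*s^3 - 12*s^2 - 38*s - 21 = (s - 3)*(s + 1)^2*(s + 7)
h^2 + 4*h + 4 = (h + 2)^2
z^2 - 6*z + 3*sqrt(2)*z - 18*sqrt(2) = (z - 6)*(z + 3*sqrt(2))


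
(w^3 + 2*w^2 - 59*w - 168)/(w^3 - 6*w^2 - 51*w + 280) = (w + 3)/(w - 5)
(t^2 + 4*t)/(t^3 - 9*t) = (t + 4)/(t^2 - 9)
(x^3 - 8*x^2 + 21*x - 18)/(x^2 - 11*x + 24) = (x^2 - 5*x + 6)/(x - 8)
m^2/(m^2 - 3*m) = m/(m - 3)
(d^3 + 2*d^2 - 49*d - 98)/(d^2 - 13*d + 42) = (d^2 + 9*d + 14)/(d - 6)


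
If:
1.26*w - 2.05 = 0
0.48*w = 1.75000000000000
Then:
No Solution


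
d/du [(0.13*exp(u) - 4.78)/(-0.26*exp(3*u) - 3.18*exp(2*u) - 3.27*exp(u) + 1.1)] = (0.0676*exp(3*u) - 3.315*exp(2*u) - 30.4008*exp(u) - 15.4876)*exp(u)/(0.0676*exp(6*u) + 1.6536*exp(5*u) + 11.8128*exp(4*u) + 20.2252*exp(3*u) + 3.6969*exp(2*u) - 7.194*exp(u) + 1.21)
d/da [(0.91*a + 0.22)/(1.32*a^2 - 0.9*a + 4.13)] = (-1.2012*a^2 - 0.5808*a + 3.9563)/(1.7424*a^4 - 2.376*a^3 + 11.7132*a^2 - 7.434*a + 17.0569)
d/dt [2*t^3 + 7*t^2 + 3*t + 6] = 6*t^2 + 14*t + 3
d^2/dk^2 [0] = 0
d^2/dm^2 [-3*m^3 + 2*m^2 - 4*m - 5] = 4 - 18*m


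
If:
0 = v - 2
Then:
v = 2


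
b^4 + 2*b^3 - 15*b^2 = b^2*(b - 3)*(b + 5)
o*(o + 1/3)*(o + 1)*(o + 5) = o^4 + 19*o^3/3 + 7*o^2 + 5*o/3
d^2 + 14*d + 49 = (d + 7)^2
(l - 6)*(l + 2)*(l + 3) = l^3 - l^2 - 24*l - 36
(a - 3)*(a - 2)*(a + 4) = a^3 - a^2 - 14*a + 24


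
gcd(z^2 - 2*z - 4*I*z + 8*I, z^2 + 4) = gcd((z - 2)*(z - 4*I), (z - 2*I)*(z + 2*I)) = 1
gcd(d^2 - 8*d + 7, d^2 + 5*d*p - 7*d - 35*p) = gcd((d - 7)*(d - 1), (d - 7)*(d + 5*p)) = d - 7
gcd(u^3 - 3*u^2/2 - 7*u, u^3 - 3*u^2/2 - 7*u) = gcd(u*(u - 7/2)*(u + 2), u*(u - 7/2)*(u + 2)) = u^3 - 3*u^2/2 - 7*u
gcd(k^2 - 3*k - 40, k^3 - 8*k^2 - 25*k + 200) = k^2 - 3*k - 40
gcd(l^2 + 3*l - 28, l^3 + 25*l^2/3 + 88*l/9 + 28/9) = l + 7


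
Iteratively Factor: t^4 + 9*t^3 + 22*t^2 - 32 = (t + 4)*(t^3 + 5*t^2 + 2*t - 8) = (t + 2)*(t + 4)*(t^2 + 3*t - 4) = (t - 1)*(t + 2)*(t + 4)*(t + 4)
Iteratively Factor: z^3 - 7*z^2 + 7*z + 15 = (z + 1)*(z^2 - 8*z + 15) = (z - 5)*(z + 1)*(z - 3)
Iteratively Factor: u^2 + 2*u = (u)*(u + 2)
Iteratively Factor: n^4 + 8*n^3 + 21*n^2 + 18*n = (n + 3)*(n^3 + 5*n^2 + 6*n) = (n + 3)^2*(n^2 + 2*n) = n*(n + 3)^2*(n + 2)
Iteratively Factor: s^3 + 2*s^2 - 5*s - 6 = (s + 1)*(s^2 + s - 6) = (s + 1)*(s + 3)*(s - 2)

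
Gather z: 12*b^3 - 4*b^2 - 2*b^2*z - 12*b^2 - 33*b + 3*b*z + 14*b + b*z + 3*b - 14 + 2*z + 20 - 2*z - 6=12*b^3 - 16*b^2 - 16*b + z*(-2*b^2 + 4*b)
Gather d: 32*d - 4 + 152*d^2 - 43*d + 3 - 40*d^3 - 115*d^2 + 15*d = -40*d^3 + 37*d^2 + 4*d - 1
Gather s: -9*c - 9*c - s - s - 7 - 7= -18*c - 2*s - 14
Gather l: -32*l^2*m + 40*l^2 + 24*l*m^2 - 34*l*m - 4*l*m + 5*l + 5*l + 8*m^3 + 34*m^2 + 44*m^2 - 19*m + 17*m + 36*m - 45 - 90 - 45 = l^2*(40 - 32*m) + l*(24*m^2 - 38*m + 10) + 8*m^3 + 78*m^2 + 34*m - 180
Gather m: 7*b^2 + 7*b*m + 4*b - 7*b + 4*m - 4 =7*b^2 - 3*b + m*(7*b + 4) - 4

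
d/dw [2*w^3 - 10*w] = 6*w^2 - 10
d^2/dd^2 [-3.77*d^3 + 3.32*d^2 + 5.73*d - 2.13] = 6.64 - 22.62*d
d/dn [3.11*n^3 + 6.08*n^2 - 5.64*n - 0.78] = 9.33*n^2 + 12.16*n - 5.64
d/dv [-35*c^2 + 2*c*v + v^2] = 2*c + 2*v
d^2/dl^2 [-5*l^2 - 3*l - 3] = -10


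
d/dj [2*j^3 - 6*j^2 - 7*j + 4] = 6*j^2 - 12*j - 7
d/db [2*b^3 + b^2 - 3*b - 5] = 6*b^2 + 2*b - 3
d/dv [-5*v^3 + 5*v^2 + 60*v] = -15*v^2 + 10*v + 60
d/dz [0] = 0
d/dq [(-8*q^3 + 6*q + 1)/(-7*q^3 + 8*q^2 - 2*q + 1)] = (-64*q^4 + 116*q^3 - 51*q^2 - 16*q + 8)/(49*q^6 - 112*q^5 + 92*q^4 - 46*q^3 + 20*q^2 - 4*q + 1)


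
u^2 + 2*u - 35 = (u - 5)*(u + 7)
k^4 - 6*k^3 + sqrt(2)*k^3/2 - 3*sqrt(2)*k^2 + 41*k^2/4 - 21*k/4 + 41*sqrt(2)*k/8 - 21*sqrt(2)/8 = (k - 7/2)*(k - 3/2)*(k - 1)*(k + sqrt(2)/2)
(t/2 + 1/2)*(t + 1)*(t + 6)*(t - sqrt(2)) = t^4/2 - sqrt(2)*t^3/2 + 4*t^3 - 4*sqrt(2)*t^2 + 13*t^2/2 - 13*sqrt(2)*t/2 + 3*t - 3*sqrt(2)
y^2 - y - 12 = (y - 4)*(y + 3)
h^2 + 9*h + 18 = (h + 3)*(h + 6)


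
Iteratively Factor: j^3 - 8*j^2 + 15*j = (j - 3)*(j^2 - 5*j) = (j - 5)*(j - 3)*(j)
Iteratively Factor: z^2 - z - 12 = (z - 4)*(z + 3)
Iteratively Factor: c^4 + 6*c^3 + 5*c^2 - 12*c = (c)*(c^3 + 6*c^2 + 5*c - 12) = c*(c + 4)*(c^2 + 2*c - 3) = c*(c - 1)*(c + 4)*(c + 3)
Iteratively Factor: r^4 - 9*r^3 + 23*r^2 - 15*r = (r - 1)*(r^3 - 8*r^2 + 15*r) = r*(r - 1)*(r^2 - 8*r + 15) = r*(r - 3)*(r - 1)*(r - 5)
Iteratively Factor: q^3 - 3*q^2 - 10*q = (q)*(q^2 - 3*q - 10) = q*(q - 5)*(q + 2)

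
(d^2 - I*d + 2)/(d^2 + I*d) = (d - 2*I)/d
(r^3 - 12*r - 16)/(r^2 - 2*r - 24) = (-r^3 + 12*r + 16)/(-r^2 + 2*r + 24)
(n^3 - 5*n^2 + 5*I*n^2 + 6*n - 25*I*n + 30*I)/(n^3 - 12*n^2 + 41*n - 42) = (n + 5*I)/(n - 7)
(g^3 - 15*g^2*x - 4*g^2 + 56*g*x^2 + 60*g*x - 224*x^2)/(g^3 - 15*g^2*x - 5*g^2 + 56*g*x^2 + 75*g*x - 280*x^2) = (g - 4)/(g - 5)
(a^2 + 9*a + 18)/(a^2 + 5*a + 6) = (a + 6)/(a + 2)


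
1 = 1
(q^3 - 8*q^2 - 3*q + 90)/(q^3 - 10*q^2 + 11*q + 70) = (q^2 - 3*q - 18)/(q^2 - 5*q - 14)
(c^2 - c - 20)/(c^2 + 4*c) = (c - 5)/c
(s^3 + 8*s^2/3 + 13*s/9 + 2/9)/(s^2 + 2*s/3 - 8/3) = (9*s^2 + 6*s + 1)/(3*(3*s - 4))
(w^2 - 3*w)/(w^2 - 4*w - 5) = w*(3 - w)/(-w^2 + 4*w + 5)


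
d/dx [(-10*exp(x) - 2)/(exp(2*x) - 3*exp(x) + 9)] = (10*exp(2*x) + 4*exp(x) - 96)*exp(x)/(exp(4*x) - 6*exp(3*x) + 27*exp(2*x) - 54*exp(x) + 81)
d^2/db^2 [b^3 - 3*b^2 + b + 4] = 6*b - 6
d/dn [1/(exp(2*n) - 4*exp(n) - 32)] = 2*(2 - exp(n))*exp(n)/(-exp(2*n) + 4*exp(n) + 32)^2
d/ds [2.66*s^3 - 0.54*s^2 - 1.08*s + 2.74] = 7.98*s^2 - 1.08*s - 1.08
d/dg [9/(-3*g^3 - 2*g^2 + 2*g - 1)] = 9*(9*g^2 + 4*g - 2)/(3*g^3 + 2*g^2 - 2*g + 1)^2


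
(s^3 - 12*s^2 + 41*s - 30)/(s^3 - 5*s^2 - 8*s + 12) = (s - 5)/(s + 2)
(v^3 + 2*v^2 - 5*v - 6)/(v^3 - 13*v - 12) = (v - 2)/(v - 4)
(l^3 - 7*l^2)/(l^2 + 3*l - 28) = l^2*(l - 7)/(l^2 + 3*l - 28)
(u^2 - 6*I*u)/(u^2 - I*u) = (u - 6*I)/(u - I)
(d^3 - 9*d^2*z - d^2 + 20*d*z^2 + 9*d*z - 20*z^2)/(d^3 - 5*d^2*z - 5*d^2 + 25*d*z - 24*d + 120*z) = (d^2 - 4*d*z - d + 4*z)/(d^2 - 5*d - 24)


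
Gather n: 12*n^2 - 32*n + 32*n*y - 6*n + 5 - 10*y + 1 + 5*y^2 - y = 12*n^2 + n*(32*y - 38) + 5*y^2 - 11*y + 6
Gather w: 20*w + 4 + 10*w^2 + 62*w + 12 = 10*w^2 + 82*w + 16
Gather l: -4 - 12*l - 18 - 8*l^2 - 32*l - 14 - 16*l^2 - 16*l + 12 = -24*l^2 - 60*l - 24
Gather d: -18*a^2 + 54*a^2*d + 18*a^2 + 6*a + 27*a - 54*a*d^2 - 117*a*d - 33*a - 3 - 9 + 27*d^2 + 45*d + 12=d^2*(27 - 54*a) + d*(54*a^2 - 117*a + 45)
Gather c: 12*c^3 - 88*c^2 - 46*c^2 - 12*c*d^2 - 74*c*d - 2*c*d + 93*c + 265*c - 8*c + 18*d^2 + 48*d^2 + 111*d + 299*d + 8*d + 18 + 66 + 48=12*c^3 - 134*c^2 + c*(-12*d^2 - 76*d + 350) + 66*d^2 + 418*d + 132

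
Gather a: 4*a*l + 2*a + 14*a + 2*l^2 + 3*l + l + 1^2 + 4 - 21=a*(4*l + 16) + 2*l^2 + 4*l - 16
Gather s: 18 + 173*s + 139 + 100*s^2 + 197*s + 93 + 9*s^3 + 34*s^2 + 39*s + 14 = 9*s^3 + 134*s^2 + 409*s + 264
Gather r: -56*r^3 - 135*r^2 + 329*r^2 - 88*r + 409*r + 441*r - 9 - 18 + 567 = -56*r^3 + 194*r^2 + 762*r + 540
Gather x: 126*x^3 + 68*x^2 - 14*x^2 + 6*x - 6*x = 126*x^3 + 54*x^2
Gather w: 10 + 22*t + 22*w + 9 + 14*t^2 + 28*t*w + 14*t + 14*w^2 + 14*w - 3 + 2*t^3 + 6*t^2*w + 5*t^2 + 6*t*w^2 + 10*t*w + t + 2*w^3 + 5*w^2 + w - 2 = 2*t^3 + 19*t^2 + 37*t + 2*w^3 + w^2*(6*t + 19) + w*(6*t^2 + 38*t + 37) + 14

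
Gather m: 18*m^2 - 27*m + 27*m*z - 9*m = 18*m^2 + m*(27*z - 36)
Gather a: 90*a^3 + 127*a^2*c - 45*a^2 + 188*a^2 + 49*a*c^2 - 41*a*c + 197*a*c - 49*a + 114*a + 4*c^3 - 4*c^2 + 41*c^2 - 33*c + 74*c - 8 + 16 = 90*a^3 + a^2*(127*c + 143) + a*(49*c^2 + 156*c + 65) + 4*c^3 + 37*c^2 + 41*c + 8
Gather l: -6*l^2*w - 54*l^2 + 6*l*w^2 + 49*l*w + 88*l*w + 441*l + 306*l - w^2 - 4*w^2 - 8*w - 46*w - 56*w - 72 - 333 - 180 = l^2*(-6*w - 54) + l*(6*w^2 + 137*w + 747) - 5*w^2 - 110*w - 585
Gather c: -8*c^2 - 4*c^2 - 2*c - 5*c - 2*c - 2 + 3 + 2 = -12*c^2 - 9*c + 3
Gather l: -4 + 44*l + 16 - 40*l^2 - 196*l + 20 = -40*l^2 - 152*l + 32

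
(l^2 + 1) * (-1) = -l^2 - 1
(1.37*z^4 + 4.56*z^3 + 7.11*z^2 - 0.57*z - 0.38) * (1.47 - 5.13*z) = -7.0281*z^5 - 21.3789*z^4 - 29.7711*z^3 + 13.3758*z^2 + 1.1115*z - 0.5586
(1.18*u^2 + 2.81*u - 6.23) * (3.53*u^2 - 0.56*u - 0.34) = 4.1654*u^4 + 9.2585*u^3 - 23.9667*u^2 + 2.5334*u + 2.1182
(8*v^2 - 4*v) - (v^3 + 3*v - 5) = -v^3 + 8*v^2 - 7*v + 5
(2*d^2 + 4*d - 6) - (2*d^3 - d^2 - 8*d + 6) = -2*d^3 + 3*d^2 + 12*d - 12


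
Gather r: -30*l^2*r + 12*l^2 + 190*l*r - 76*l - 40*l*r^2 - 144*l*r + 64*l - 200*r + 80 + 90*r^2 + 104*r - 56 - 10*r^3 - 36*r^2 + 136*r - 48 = 12*l^2 - 12*l - 10*r^3 + r^2*(54 - 40*l) + r*(-30*l^2 + 46*l + 40) - 24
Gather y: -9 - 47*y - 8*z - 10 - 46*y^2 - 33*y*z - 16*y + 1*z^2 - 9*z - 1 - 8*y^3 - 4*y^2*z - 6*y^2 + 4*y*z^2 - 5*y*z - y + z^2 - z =-8*y^3 + y^2*(-4*z - 52) + y*(4*z^2 - 38*z - 64) + 2*z^2 - 18*z - 20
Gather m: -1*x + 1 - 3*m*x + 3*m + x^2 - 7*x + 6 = m*(3 - 3*x) + x^2 - 8*x + 7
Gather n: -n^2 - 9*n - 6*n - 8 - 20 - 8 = -n^2 - 15*n - 36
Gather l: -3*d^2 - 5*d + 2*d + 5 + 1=-3*d^2 - 3*d + 6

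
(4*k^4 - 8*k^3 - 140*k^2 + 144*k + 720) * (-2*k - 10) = -8*k^5 - 24*k^4 + 360*k^3 + 1112*k^2 - 2880*k - 7200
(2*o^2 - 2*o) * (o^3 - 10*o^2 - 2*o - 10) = 2*o^5 - 22*o^4 + 16*o^3 - 16*o^2 + 20*o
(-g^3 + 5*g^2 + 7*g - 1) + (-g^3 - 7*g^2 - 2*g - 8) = -2*g^3 - 2*g^2 + 5*g - 9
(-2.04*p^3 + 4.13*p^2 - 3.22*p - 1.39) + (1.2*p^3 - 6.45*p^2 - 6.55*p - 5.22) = -0.84*p^3 - 2.32*p^2 - 9.77*p - 6.61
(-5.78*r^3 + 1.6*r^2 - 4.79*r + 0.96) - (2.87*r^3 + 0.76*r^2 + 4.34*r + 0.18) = -8.65*r^3 + 0.84*r^2 - 9.13*r + 0.78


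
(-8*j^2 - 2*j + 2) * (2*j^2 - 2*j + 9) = -16*j^4 + 12*j^3 - 64*j^2 - 22*j + 18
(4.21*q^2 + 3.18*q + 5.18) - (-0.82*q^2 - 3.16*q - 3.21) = 5.03*q^2 + 6.34*q + 8.39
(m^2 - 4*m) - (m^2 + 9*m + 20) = -13*m - 20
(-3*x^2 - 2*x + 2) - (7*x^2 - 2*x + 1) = 1 - 10*x^2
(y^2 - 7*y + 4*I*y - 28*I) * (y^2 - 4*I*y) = y^4 - 7*y^3 + 16*y^2 - 112*y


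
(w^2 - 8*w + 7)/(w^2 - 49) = (w - 1)/(w + 7)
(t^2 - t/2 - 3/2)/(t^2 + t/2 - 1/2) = (2*t - 3)/(2*t - 1)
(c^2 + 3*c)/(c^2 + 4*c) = (c + 3)/(c + 4)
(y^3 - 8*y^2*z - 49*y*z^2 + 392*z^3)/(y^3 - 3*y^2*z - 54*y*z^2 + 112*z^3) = (y - 7*z)/(y - 2*z)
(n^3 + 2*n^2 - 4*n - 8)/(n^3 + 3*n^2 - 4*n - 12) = (n + 2)/(n + 3)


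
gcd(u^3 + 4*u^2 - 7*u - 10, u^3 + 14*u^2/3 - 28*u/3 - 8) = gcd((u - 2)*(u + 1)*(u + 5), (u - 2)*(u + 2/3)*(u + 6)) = u - 2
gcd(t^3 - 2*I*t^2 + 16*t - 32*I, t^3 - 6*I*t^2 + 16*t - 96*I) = t^2 + 16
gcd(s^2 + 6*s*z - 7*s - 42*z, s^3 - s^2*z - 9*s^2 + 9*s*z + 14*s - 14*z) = s - 7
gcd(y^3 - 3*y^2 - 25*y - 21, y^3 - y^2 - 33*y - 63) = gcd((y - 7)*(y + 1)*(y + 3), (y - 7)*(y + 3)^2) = y^2 - 4*y - 21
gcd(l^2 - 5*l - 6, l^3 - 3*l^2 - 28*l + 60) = l - 6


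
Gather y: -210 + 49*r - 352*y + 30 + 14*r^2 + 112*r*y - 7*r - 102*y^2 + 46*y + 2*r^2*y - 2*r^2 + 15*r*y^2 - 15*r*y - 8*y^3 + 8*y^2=12*r^2 + 42*r - 8*y^3 + y^2*(15*r - 94) + y*(2*r^2 + 97*r - 306) - 180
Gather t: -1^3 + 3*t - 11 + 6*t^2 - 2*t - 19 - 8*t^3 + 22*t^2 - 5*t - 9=-8*t^3 + 28*t^2 - 4*t - 40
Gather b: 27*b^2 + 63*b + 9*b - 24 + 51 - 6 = 27*b^2 + 72*b + 21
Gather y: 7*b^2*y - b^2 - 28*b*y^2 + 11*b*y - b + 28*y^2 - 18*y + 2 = -b^2 - b + y^2*(28 - 28*b) + y*(7*b^2 + 11*b - 18) + 2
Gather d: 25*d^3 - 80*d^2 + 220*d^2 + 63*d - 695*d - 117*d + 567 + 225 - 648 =25*d^3 + 140*d^2 - 749*d + 144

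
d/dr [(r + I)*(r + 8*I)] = 2*r + 9*I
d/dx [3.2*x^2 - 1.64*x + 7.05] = 6.4*x - 1.64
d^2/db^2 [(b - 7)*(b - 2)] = 2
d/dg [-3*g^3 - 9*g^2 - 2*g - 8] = -9*g^2 - 18*g - 2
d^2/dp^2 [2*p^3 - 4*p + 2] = 12*p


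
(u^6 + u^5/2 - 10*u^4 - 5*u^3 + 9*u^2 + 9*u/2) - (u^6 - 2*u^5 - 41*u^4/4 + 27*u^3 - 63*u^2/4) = 5*u^5/2 + u^4/4 - 32*u^3 + 99*u^2/4 + 9*u/2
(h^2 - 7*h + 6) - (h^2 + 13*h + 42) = -20*h - 36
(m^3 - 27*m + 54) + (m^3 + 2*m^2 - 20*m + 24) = 2*m^3 + 2*m^2 - 47*m + 78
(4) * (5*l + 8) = 20*l + 32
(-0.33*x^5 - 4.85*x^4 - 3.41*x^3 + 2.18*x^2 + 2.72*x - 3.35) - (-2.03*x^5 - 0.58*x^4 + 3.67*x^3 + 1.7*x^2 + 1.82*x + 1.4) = 1.7*x^5 - 4.27*x^4 - 7.08*x^3 + 0.48*x^2 + 0.9*x - 4.75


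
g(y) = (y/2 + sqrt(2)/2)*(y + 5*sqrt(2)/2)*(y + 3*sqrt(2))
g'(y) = (y/2 + sqrt(2)/2)*(y + 5*sqrt(2)/2) + (y/2 + sqrt(2)/2)*(y + 3*sqrt(2)) + (y + 5*sqrt(2)/2)*(y + 3*sqrt(2))/2 = 3*y^2/2 + 13*sqrt(2)*y/2 + 13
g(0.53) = 18.86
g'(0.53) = 18.29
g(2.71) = 89.54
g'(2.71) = 48.93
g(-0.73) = 3.37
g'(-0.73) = 7.09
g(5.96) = 357.21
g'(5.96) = 121.07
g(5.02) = 254.95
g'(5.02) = 96.95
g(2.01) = 59.37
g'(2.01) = 37.54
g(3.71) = 147.63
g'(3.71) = 67.75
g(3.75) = 150.36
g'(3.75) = 68.57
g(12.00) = 1692.46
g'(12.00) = 339.31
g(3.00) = 104.47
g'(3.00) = 54.08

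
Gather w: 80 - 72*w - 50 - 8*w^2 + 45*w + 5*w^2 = -3*w^2 - 27*w + 30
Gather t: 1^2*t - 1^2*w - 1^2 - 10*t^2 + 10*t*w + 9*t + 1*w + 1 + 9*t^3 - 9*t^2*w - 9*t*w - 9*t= 9*t^3 + t^2*(-9*w - 10) + t*(w + 1)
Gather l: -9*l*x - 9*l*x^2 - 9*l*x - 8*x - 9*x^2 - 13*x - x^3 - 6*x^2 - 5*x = l*(-9*x^2 - 18*x) - x^3 - 15*x^2 - 26*x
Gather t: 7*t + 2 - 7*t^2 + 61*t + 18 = -7*t^2 + 68*t + 20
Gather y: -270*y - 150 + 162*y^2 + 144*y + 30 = 162*y^2 - 126*y - 120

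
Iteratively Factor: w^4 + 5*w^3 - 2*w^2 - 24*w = (w + 4)*(w^3 + w^2 - 6*w) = w*(w + 4)*(w^2 + w - 6) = w*(w - 2)*(w + 4)*(w + 3)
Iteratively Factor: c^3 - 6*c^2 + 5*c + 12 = (c - 4)*(c^2 - 2*c - 3) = (c - 4)*(c + 1)*(c - 3)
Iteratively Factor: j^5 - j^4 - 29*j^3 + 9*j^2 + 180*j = (j)*(j^4 - j^3 - 29*j^2 + 9*j + 180) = j*(j + 4)*(j^3 - 5*j^2 - 9*j + 45) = j*(j - 3)*(j + 4)*(j^2 - 2*j - 15) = j*(j - 5)*(j - 3)*(j + 4)*(j + 3)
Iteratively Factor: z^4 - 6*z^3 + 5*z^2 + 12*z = (z - 3)*(z^3 - 3*z^2 - 4*z) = z*(z - 3)*(z^2 - 3*z - 4) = z*(z - 3)*(z + 1)*(z - 4)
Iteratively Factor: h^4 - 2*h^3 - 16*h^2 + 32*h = (h - 2)*(h^3 - 16*h) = h*(h - 2)*(h^2 - 16) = h*(h - 4)*(h - 2)*(h + 4)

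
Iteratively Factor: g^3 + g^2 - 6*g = (g + 3)*(g^2 - 2*g) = (g - 2)*(g + 3)*(g)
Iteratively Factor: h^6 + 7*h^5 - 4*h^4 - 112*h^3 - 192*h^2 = (h + 4)*(h^5 + 3*h^4 - 16*h^3 - 48*h^2) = (h - 4)*(h + 4)*(h^4 + 7*h^3 + 12*h^2) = h*(h - 4)*(h + 4)*(h^3 + 7*h^2 + 12*h) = h*(h - 4)*(h + 3)*(h + 4)*(h^2 + 4*h) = h^2*(h - 4)*(h + 3)*(h + 4)*(h + 4)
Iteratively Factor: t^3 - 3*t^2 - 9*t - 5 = (t - 5)*(t^2 + 2*t + 1) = (t - 5)*(t + 1)*(t + 1)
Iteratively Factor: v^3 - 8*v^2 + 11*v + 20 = (v + 1)*(v^2 - 9*v + 20) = (v - 4)*(v + 1)*(v - 5)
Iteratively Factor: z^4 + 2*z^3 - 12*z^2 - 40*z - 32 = (z - 4)*(z^3 + 6*z^2 + 12*z + 8) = (z - 4)*(z + 2)*(z^2 + 4*z + 4) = (z - 4)*(z + 2)^2*(z + 2)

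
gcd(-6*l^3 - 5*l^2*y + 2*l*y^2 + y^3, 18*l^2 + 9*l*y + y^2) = 3*l + y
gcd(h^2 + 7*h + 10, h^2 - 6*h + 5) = 1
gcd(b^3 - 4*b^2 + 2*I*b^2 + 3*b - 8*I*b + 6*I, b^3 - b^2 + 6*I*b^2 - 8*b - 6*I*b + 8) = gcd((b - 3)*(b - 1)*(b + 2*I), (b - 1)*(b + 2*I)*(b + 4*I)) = b^2 + b*(-1 + 2*I) - 2*I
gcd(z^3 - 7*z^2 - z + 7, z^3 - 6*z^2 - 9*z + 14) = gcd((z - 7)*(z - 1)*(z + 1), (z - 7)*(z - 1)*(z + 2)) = z^2 - 8*z + 7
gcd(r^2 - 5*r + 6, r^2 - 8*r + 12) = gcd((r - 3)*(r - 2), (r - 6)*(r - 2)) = r - 2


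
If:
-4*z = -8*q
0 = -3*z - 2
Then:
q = -1/3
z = -2/3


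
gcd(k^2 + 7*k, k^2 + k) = k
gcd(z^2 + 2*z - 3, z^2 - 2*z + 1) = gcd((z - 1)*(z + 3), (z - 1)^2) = z - 1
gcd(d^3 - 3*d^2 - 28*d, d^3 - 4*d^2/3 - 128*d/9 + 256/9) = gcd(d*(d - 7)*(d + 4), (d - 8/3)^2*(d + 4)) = d + 4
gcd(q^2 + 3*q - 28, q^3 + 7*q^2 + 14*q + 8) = 1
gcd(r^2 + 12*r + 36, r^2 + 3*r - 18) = r + 6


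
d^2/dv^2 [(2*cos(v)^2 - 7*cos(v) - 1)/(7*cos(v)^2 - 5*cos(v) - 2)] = 3*(91*(1 - cos(2*v))^2/4 + 232*cos(v) + 325*cos(2*v)/2 + 46*cos(3*v) + 91/2)/((cos(v) - 1)^2*(7*cos(v) + 2)^3)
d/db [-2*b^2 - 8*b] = -4*b - 8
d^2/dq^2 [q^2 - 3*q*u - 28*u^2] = 2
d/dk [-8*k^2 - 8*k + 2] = -16*k - 8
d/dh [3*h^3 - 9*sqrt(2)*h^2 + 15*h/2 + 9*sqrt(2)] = 9*h^2 - 18*sqrt(2)*h + 15/2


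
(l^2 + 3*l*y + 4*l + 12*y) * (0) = 0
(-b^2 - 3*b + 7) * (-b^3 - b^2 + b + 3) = b^5 + 4*b^4 - 5*b^3 - 13*b^2 - 2*b + 21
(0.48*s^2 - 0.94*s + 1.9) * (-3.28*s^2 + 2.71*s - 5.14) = -1.5744*s^4 + 4.384*s^3 - 11.2466*s^2 + 9.9806*s - 9.766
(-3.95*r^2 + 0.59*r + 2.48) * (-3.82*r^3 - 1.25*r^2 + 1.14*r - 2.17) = 15.089*r^5 + 2.6837*r^4 - 14.7141*r^3 + 6.1441*r^2 + 1.5469*r - 5.3816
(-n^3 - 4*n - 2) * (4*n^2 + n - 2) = -4*n^5 - n^4 - 14*n^3 - 12*n^2 + 6*n + 4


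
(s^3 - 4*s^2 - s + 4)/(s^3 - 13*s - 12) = (s - 1)/(s + 3)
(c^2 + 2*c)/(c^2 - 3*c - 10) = c/(c - 5)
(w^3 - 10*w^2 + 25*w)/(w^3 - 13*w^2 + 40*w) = (w - 5)/(w - 8)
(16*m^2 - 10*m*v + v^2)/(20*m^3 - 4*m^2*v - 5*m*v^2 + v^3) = (-8*m + v)/(-10*m^2 - 3*m*v + v^2)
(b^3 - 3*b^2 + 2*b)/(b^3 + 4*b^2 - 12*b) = (b - 1)/(b + 6)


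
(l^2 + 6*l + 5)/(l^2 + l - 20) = (l + 1)/(l - 4)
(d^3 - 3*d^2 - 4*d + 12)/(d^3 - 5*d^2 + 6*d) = (d + 2)/d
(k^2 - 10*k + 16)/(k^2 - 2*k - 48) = (k - 2)/(k + 6)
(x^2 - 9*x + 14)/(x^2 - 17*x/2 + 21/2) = 2*(x - 2)/(2*x - 3)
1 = 1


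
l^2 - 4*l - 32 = (l - 8)*(l + 4)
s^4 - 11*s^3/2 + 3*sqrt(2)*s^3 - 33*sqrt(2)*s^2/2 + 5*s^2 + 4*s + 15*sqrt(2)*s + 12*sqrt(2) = (s - 4)*(s - 2)*(s + 1/2)*(s + 3*sqrt(2))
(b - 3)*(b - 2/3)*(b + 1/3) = b^3 - 10*b^2/3 + 7*b/9 + 2/3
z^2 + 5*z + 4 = (z + 1)*(z + 4)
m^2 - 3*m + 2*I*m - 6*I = (m - 3)*(m + 2*I)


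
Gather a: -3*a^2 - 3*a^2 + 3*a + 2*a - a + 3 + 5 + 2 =-6*a^2 + 4*a + 10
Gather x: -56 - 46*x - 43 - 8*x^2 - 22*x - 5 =-8*x^2 - 68*x - 104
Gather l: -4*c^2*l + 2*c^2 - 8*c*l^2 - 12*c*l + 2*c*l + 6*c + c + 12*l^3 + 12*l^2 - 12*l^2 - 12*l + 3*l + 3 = 2*c^2 - 8*c*l^2 + 7*c + 12*l^3 + l*(-4*c^2 - 10*c - 9) + 3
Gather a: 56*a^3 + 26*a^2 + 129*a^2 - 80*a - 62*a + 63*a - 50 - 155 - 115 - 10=56*a^3 + 155*a^2 - 79*a - 330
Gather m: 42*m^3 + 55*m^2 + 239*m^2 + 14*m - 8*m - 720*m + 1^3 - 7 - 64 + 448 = 42*m^3 + 294*m^2 - 714*m + 378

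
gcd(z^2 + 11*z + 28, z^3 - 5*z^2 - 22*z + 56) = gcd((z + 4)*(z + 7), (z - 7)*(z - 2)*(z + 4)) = z + 4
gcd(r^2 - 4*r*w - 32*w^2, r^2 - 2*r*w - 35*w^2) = 1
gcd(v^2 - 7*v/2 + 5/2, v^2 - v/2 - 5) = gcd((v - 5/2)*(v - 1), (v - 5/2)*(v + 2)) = v - 5/2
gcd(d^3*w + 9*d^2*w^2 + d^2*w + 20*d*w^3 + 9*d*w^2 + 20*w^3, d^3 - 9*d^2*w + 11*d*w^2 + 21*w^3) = 1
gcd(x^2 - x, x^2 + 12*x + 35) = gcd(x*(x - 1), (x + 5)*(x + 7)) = 1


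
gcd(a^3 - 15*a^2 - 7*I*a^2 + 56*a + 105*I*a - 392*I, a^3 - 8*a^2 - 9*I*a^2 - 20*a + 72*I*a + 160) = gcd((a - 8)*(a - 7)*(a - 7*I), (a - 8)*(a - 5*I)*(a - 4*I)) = a - 8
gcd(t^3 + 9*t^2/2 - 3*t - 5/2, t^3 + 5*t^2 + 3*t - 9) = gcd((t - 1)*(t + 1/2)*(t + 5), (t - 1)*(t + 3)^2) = t - 1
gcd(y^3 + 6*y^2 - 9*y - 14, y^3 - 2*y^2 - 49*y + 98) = y^2 + 5*y - 14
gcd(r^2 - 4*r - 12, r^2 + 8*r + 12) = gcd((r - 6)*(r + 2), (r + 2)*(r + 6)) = r + 2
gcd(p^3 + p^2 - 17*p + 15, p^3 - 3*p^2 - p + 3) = p^2 - 4*p + 3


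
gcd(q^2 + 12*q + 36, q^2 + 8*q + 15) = 1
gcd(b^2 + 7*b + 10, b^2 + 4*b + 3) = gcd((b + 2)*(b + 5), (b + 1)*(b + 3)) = 1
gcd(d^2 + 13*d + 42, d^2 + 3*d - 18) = d + 6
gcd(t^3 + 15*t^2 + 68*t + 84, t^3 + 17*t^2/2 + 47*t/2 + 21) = t + 2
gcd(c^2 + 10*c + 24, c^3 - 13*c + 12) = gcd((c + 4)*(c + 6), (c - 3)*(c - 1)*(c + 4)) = c + 4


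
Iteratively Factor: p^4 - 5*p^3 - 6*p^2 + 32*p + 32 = (p - 4)*(p^3 - p^2 - 10*p - 8) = (p - 4)*(p + 2)*(p^2 - 3*p - 4) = (p - 4)*(p + 1)*(p + 2)*(p - 4)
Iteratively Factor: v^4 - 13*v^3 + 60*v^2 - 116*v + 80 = (v - 2)*(v^3 - 11*v^2 + 38*v - 40) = (v - 2)^2*(v^2 - 9*v + 20) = (v - 4)*(v - 2)^2*(v - 5)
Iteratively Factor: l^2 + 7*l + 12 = (l + 4)*(l + 3)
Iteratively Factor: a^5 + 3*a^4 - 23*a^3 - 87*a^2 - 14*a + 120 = (a + 4)*(a^4 - a^3 - 19*a^2 - 11*a + 30) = (a - 5)*(a + 4)*(a^3 + 4*a^2 + a - 6) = (a - 5)*(a + 2)*(a + 4)*(a^2 + 2*a - 3) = (a - 5)*(a - 1)*(a + 2)*(a + 4)*(a + 3)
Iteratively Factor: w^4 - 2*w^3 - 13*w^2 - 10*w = (w)*(w^3 - 2*w^2 - 13*w - 10) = w*(w + 1)*(w^2 - 3*w - 10) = w*(w - 5)*(w + 1)*(w + 2)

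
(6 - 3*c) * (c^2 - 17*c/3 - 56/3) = -3*c^3 + 23*c^2 + 22*c - 112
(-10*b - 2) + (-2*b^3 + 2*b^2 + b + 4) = -2*b^3 + 2*b^2 - 9*b + 2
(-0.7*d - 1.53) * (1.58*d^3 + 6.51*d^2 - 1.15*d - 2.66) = -1.106*d^4 - 6.9744*d^3 - 9.1553*d^2 + 3.6215*d + 4.0698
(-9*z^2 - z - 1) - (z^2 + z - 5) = -10*z^2 - 2*z + 4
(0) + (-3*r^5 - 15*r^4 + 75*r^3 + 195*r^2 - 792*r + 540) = -3*r^5 - 15*r^4 + 75*r^3 + 195*r^2 - 792*r + 540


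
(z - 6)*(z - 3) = z^2 - 9*z + 18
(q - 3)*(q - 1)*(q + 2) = q^3 - 2*q^2 - 5*q + 6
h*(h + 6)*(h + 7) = h^3 + 13*h^2 + 42*h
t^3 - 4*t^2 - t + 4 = (t - 4)*(t - 1)*(t + 1)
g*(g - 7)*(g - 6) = g^3 - 13*g^2 + 42*g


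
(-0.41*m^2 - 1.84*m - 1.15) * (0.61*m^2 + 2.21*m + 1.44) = -0.2501*m^4 - 2.0285*m^3 - 5.3583*m^2 - 5.1911*m - 1.656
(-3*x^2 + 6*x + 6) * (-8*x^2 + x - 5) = 24*x^4 - 51*x^3 - 27*x^2 - 24*x - 30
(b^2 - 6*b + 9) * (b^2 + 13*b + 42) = b^4 + 7*b^3 - 27*b^2 - 135*b + 378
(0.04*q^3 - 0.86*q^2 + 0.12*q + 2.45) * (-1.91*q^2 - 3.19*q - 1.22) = -0.0764*q^5 + 1.515*q^4 + 2.4654*q^3 - 4.0131*q^2 - 7.9619*q - 2.989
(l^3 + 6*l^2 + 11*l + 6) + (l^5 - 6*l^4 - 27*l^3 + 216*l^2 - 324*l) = l^5 - 6*l^4 - 26*l^3 + 222*l^2 - 313*l + 6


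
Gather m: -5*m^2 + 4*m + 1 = -5*m^2 + 4*m + 1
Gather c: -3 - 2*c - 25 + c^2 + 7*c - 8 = c^2 + 5*c - 36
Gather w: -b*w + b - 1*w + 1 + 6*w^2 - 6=b + 6*w^2 + w*(-b - 1) - 5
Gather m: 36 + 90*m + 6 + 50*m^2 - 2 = 50*m^2 + 90*m + 40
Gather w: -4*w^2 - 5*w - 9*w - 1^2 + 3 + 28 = -4*w^2 - 14*w + 30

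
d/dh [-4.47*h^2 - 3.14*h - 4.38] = -8.94*h - 3.14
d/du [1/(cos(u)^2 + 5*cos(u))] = (2*cos(u) + 5)*sin(u)/((cos(u) + 5)^2*cos(u)^2)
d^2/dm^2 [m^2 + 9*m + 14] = 2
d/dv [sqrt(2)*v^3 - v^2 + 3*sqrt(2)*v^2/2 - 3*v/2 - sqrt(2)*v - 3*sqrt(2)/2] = 3*sqrt(2)*v^2 - 2*v + 3*sqrt(2)*v - 3/2 - sqrt(2)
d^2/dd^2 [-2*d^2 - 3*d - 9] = -4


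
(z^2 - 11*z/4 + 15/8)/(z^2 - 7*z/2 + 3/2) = (8*z^2 - 22*z + 15)/(4*(2*z^2 - 7*z + 3))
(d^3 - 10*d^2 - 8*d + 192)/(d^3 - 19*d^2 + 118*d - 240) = (d + 4)/(d - 5)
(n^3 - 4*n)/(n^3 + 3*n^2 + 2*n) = (n - 2)/(n + 1)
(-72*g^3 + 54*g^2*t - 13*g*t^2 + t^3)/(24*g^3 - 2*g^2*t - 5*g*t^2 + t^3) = (-6*g + t)/(2*g + t)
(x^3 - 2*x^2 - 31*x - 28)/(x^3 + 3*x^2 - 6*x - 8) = (x - 7)/(x - 2)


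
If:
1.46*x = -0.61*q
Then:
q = -2.39344262295082*x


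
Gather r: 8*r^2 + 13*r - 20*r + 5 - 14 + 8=8*r^2 - 7*r - 1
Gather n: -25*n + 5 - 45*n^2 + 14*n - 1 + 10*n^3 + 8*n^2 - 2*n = 10*n^3 - 37*n^2 - 13*n + 4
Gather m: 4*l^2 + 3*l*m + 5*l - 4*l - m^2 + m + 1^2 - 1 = 4*l^2 + l - m^2 + m*(3*l + 1)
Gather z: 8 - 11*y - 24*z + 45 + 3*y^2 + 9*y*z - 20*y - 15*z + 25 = 3*y^2 - 31*y + z*(9*y - 39) + 78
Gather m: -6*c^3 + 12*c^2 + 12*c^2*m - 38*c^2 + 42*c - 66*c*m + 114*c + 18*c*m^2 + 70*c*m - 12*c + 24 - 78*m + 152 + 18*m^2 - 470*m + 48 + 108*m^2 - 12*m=-6*c^3 - 26*c^2 + 144*c + m^2*(18*c + 126) + m*(12*c^2 + 4*c - 560) + 224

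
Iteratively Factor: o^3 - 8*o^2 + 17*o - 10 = (o - 2)*(o^2 - 6*o + 5) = (o - 5)*(o - 2)*(o - 1)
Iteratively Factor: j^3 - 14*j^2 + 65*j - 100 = (j - 5)*(j^2 - 9*j + 20) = (j - 5)*(j - 4)*(j - 5)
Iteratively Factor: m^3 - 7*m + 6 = (m - 2)*(m^2 + 2*m - 3) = (m - 2)*(m + 3)*(m - 1)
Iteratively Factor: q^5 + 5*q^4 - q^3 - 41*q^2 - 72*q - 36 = (q - 3)*(q^4 + 8*q^3 + 23*q^2 + 28*q + 12) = (q - 3)*(q + 1)*(q^3 + 7*q^2 + 16*q + 12) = (q - 3)*(q + 1)*(q + 2)*(q^2 + 5*q + 6) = (q - 3)*(q + 1)*(q + 2)*(q + 3)*(q + 2)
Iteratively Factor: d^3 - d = (d + 1)*(d^2 - d) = d*(d + 1)*(d - 1)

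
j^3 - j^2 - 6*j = j*(j - 3)*(j + 2)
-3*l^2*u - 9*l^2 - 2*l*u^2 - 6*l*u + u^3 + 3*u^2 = (-3*l + u)*(l + u)*(u + 3)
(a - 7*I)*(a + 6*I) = a^2 - I*a + 42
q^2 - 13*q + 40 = (q - 8)*(q - 5)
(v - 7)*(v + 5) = v^2 - 2*v - 35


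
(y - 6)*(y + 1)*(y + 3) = y^3 - 2*y^2 - 21*y - 18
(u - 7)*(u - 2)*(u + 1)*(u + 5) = u^4 - 3*u^3 - 35*u^2 + 39*u + 70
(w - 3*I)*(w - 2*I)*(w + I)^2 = w^4 - 3*I*w^3 + 3*w^2 - 7*I*w + 6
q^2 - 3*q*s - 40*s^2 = (q - 8*s)*(q + 5*s)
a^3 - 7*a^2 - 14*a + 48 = (a - 8)*(a - 2)*(a + 3)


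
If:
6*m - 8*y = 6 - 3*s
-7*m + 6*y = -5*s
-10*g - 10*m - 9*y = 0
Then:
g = -1039*y/510 - 10/17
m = 58*y/51 + 10/17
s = 20*y/51 + 14/17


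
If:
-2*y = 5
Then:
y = -5/2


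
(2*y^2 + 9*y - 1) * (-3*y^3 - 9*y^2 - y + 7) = -6*y^5 - 45*y^4 - 80*y^3 + 14*y^2 + 64*y - 7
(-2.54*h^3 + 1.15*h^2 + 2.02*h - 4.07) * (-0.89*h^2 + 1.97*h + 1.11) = 2.2606*h^5 - 6.0273*h^4 - 2.3517*h^3 + 8.8782*h^2 - 5.7757*h - 4.5177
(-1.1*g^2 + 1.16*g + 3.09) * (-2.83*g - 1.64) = 3.113*g^3 - 1.4788*g^2 - 10.6471*g - 5.0676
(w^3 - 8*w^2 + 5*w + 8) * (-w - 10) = -w^4 - 2*w^3 + 75*w^2 - 58*w - 80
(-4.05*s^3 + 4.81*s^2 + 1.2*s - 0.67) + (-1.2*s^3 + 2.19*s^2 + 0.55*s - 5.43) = -5.25*s^3 + 7.0*s^2 + 1.75*s - 6.1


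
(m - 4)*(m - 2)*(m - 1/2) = m^3 - 13*m^2/2 + 11*m - 4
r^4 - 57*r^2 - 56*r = r*(r - 8)*(r + 1)*(r + 7)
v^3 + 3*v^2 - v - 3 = (v - 1)*(v + 1)*(v + 3)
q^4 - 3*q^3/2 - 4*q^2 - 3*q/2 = q*(q - 3)*(q + 1/2)*(q + 1)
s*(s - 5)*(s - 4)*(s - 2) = s^4 - 11*s^3 + 38*s^2 - 40*s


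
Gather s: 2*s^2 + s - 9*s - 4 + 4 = 2*s^2 - 8*s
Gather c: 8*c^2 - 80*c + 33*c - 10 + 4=8*c^2 - 47*c - 6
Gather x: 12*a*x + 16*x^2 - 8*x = 16*x^2 + x*(12*a - 8)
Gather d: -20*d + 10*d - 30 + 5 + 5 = -10*d - 20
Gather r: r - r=0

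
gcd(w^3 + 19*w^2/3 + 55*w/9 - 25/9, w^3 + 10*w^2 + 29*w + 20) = w + 5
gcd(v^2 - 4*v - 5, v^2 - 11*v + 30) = v - 5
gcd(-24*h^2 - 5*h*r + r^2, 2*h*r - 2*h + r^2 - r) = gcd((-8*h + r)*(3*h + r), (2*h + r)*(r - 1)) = 1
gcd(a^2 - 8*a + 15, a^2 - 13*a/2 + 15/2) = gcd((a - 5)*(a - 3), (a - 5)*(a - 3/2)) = a - 5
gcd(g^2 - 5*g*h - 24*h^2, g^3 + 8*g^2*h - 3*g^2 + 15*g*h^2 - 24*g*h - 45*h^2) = g + 3*h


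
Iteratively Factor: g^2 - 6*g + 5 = (g - 5)*(g - 1)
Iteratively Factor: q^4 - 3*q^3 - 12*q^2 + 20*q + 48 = (q - 3)*(q^3 - 12*q - 16) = (q - 3)*(q + 2)*(q^2 - 2*q - 8) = (q - 4)*(q - 3)*(q + 2)*(q + 2)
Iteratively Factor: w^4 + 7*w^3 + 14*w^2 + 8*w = (w + 4)*(w^3 + 3*w^2 + 2*w) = (w + 2)*(w + 4)*(w^2 + w) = (w + 1)*(w + 2)*(w + 4)*(w)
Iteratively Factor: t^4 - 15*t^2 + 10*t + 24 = (t + 4)*(t^3 - 4*t^2 + t + 6) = (t - 3)*(t + 4)*(t^2 - t - 2) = (t - 3)*(t + 1)*(t + 4)*(t - 2)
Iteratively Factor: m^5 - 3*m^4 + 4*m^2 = (m + 1)*(m^4 - 4*m^3 + 4*m^2) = m*(m + 1)*(m^3 - 4*m^2 + 4*m) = m*(m - 2)*(m + 1)*(m^2 - 2*m) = m^2*(m - 2)*(m + 1)*(m - 2)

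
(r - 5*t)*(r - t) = r^2 - 6*r*t + 5*t^2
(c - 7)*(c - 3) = c^2 - 10*c + 21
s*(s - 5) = s^2 - 5*s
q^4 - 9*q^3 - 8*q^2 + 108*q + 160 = (q - 8)*(q - 5)*(q + 2)^2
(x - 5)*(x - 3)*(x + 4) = x^3 - 4*x^2 - 17*x + 60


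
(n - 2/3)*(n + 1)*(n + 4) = n^3 + 13*n^2/3 + 2*n/3 - 8/3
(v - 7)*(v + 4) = v^2 - 3*v - 28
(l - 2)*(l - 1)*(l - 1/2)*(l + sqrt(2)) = l^4 - 7*l^3/2 + sqrt(2)*l^3 - 7*sqrt(2)*l^2/2 + 7*l^2/2 - l + 7*sqrt(2)*l/2 - sqrt(2)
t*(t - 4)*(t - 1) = t^3 - 5*t^2 + 4*t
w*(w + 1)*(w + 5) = w^3 + 6*w^2 + 5*w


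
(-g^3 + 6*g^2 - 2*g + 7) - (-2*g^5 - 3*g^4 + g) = 2*g^5 + 3*g^4 - g^3 + 6*g^2 - 3*g + 7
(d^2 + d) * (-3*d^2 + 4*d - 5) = -3*d^4 + d^3 - d^2 - 5*d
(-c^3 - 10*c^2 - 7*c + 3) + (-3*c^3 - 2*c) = -4*c^3 - 10*c^2 - 9*c + 3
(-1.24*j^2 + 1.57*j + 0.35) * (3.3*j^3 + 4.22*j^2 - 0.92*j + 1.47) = -4.092*j^5 - 0.0517999999999992*j^4 + 8.9212*j^3 - 1.7902*j^2 + 1.9859*j + 0.5145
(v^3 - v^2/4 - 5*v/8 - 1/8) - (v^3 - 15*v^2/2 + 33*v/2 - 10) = 29*v^2/4 - 137*v/8 + 79/8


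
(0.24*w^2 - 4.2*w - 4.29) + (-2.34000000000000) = 0.24*w^2 - 4.2*w - 6.63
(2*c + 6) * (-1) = -2*c - 6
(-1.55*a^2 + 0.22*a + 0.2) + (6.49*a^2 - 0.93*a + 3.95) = 4.94*a^2 - 0.71*a + 4.15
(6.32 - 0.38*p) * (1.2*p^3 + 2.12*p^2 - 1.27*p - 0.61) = -0.456*p^4 + 6.7784*p^3 + 13.881*p^2 - 7.7946*p - 3.8552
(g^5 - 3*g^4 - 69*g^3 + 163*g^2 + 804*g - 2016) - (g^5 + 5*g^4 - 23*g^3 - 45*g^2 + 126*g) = -8*g^4 - 46*g^3 + 208*g^2 + 678*g - 2016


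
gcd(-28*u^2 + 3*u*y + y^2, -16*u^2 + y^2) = -4*u + y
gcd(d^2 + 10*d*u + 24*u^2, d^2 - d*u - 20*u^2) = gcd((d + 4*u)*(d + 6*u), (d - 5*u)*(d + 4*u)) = d + 4*u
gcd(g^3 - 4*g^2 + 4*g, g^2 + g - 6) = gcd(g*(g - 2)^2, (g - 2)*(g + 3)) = g - 2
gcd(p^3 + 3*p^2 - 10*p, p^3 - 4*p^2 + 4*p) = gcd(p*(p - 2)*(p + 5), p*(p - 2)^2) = p^2 - 2*p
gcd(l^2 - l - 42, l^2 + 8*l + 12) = l + 6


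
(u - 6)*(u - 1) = u^2 - 7*u + 6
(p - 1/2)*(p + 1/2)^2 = p^3 + p^2/2 - p/4 - 1/8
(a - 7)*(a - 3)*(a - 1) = a^3 - 11*a^2 + 31*a - 21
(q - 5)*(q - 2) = q^2 - 7*q + 10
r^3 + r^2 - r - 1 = (r - 1)*(r + 1)^2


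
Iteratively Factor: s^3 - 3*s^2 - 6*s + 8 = (s - 1)*(s^2 - 2*s - 8) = (s - 1)*(s + 2)*(s - 4)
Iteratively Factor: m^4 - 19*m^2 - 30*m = (m)*(m^3 - 19*m - 30) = m*(m + 2)*(m^2 - 2*m - 15) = m*(m + 2)*(m + 3)*(m - 5)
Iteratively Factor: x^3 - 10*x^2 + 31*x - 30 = (x - 2)*(x^2 - 8*x + 15) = (x - 3)*(x - 2)*(x - 5)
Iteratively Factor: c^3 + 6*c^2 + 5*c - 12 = (c + 3)*(c^2 + 3*c - 4) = (c + 3)*(c + 4)*(c - 1)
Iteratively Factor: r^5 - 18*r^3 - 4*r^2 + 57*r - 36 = (r - 4)*(r^4 + 4*r^3 - 2*r^2 - 12*r + 9) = (r - 4)*(r + 3)*(r^3 + r^2 - 5*r + 3) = (r - 4)*(r + 3)^2*(r^2 - 2*r + 1) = (r - 4)*(r - 1)*(r + 3)^2*(r - 1)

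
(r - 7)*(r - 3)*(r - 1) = r^3 - 11*r^2 + 31*r - 21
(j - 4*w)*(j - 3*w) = j^2 - 7*j*w + 12*w^2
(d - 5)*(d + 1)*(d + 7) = d^3 + 3*d^2 - 33*d - 35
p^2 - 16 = (p - 4)*(p + 4)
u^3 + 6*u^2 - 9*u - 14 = (u - 2)*(u + 1)*(u + 7)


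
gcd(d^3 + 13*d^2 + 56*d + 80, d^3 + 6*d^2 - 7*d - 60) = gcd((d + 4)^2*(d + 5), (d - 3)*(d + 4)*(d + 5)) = d^2 + 9*d + 20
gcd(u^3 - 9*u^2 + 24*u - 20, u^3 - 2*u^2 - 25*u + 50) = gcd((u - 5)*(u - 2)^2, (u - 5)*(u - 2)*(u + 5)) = u^2 - 7*u + 10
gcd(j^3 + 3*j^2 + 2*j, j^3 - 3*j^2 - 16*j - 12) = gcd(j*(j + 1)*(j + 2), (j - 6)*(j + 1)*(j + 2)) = j^2 + 3*j + 2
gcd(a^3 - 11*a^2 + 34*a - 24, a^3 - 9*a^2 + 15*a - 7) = a - 1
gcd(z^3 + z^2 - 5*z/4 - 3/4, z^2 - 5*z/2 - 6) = z + 3/2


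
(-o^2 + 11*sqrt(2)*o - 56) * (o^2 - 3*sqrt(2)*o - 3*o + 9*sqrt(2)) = -o^4 + 3*o^3 + 14*sqrt(2)*o^3 - 122*o^2 - 42*sqrt(2)*o^2 + 168*sqrt(2)*o + 366*o - 504*sqrt(2)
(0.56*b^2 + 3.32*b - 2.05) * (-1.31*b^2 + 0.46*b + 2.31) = -0.7336*b^4 - 4.0916*b^3 + 5.5063*b^2 + 6.7262*b - 4.7355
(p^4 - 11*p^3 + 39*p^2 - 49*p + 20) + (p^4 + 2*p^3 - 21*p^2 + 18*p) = 2*p^4 - 9*p^3 + 18*p^2 - 31*p + 20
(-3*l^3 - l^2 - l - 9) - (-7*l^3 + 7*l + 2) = 4*l^3 - l^2 - 8*l - 11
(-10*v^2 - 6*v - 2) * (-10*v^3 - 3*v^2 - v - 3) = 100*v^5 + 90*v^4 + 48*v^3 + 42*v^2 + 20*v + 6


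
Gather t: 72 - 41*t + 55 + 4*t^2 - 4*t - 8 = 4*t^2 - 45*t + 119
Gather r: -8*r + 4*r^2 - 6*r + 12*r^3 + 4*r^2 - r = 12*r^3 + 8*r^2 - 15*r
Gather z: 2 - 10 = -8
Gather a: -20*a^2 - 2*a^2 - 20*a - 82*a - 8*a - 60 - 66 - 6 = -22*a^2 - 110*a - 132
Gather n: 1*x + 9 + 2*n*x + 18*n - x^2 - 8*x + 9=n*(2*x + 18) - x^2 - 7*x + 18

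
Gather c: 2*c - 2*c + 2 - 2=0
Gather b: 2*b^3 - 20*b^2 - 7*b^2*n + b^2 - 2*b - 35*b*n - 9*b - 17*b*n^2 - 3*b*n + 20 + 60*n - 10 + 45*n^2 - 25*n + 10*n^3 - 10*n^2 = 2*b^3 + b^2*(-7*n - 19) + b*(-17*n^2 - 38*n - 11) + 10*n^3 + 35*n^2 + 35*n + 10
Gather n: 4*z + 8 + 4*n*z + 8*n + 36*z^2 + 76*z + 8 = n*(4*z + 8) + 36*z^2 + 80*z + 16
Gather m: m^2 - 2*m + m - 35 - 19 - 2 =m^2 - m - 56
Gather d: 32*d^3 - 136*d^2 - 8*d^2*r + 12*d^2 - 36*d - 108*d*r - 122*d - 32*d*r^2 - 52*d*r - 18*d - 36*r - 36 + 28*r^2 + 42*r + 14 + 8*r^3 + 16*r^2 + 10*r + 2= 32*d^3 + d^2*(-8*r - 124) + d*(-32*r^2 - 160*r - 176) + 8*r^3 + 44*r^2 + 16*r - 20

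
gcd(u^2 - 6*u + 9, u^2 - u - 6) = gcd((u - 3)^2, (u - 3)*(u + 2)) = u - 3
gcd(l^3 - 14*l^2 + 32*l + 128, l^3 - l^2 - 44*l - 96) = l - 8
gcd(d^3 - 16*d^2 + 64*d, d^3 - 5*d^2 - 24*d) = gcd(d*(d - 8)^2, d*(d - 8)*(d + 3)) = d^2 - 8*d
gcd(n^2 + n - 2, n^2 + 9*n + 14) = n + 2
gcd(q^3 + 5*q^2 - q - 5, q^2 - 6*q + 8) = 1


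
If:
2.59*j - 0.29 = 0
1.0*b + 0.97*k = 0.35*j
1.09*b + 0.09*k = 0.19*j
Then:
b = 0.02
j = 0.11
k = 0.02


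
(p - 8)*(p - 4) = p^2 - 12*p + 32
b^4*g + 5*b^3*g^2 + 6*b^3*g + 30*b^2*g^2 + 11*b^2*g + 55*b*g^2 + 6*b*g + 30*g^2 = (b + 2)*(b + 3)*(b + 5*g)*(b*g + g)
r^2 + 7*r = r*(r + 7)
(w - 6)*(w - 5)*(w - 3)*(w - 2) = w^4 - 16*w^3 + 91*w^2 - 216*w + 180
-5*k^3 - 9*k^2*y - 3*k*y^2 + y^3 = (-5*k + y)*(k + y)^2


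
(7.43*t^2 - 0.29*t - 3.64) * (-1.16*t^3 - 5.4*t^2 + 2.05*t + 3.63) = -8.6188*t^5 - 39.7856*t^4 + 21.0199*t^3 + 46.0324*t^2 - 8.5147*t - 13.2132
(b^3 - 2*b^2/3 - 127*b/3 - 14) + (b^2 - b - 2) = b^3 + b^2/3 - 130*b/3 - 16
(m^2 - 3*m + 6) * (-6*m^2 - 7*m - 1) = -6*m^4 + 11*m^3 - 16*m^2 - 39*m - 6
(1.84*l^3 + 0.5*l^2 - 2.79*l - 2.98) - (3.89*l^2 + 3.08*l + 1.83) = 1.84*l^3 - 3.39*l^2 - 5.87*l - 4.81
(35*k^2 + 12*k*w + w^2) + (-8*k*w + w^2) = 35*k^2 + 4*k*w + 2*w^2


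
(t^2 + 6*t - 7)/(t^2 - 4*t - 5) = (-t^2 - 6*t + 7)/(-t^2 + 4*t + 5)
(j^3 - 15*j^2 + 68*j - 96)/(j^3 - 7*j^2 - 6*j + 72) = (j^2 - 11*j + 24)/(j^2 - 3*j - 18)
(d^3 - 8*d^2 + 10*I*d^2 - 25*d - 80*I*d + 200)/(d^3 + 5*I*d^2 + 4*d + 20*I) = (d^2 + d*(-8 + 5*I) - 40*I)/(d^2 + 4)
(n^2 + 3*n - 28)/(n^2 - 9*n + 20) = (n + 7)/(n - 5)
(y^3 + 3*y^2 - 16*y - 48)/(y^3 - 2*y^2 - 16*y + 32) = (y + 3)/(y - 2)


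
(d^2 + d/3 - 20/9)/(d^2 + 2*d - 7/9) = (9*d^2 + 3*d - 20)/(9*d^2 + 18*d - 7)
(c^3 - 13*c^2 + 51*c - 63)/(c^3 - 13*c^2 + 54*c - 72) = (c^2 - 10*c + 21)/(c^2 - 10*c + 24)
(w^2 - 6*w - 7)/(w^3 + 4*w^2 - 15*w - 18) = (w - 7)/(w^2 + 3*w - 18)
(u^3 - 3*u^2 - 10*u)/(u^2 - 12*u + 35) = u*(u + 2)/(u - 7)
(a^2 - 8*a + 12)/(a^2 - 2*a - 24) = (a - 2)/(a + 4)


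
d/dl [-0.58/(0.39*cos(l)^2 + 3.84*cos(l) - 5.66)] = -(0.4524*cos(l) + 2.2272)*sin(l)/(0.39*cos(l)^2 + 3.84*cos(l) - 5.66)^2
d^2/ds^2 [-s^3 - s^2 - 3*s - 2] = -6*s - 2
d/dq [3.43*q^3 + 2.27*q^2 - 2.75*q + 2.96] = 10.29*q^2 + 4.54*q - 2.75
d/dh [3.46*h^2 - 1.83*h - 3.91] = 6.92*h - 1.83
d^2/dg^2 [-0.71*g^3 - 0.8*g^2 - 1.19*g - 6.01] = -4.26*g - 1.6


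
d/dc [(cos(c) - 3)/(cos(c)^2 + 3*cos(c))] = (sin(c) - 9*sin(c)/cos(c)^2 - 6*tan(c))/(cos(c) + 3)^2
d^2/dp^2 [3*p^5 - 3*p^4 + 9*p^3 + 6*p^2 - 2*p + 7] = 60*p^3 - 36*p^2 + 54*p + 12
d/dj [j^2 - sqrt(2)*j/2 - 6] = 2*j - sqrt(2)/2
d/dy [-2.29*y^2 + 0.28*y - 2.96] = 0.28 - 4.58*y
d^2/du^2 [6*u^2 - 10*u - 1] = 12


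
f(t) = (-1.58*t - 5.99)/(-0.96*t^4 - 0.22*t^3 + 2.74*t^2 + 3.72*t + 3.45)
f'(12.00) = -0.00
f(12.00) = 0.00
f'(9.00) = -0.00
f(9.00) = 0.00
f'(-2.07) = 1.15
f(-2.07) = 0.33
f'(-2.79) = 0.11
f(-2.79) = 0.04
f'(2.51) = -3.41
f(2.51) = 0.86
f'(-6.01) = -0.00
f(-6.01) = -0.00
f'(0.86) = 0.43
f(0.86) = -0.92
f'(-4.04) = 0.01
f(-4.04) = -0.00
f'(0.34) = 1.08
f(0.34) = -1.30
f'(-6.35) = -0.00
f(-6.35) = -0.00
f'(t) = (-1.58*t - 5.99)*(3.84*t^3 + 0.66*t^2 - 5.48*t - 3.72)/(-0.96*t^4 - 0.22*t^3 + 2.74*t^2 + 3.72*t + 3.45)^2 - 1.58/(-0.96*t^4 - 0.22*t^3 + 2.74*t^2 + 3.72*t + 3.45)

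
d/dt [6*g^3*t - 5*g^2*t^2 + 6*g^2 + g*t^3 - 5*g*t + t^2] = 6*g^3 - 10*g^2*t + 3*g*t^2 - 5*g + 2*t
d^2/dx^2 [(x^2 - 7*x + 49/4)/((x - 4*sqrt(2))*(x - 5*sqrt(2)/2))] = (-56*x^3 + 52*sqrt(2)*x^3 - 186*x^2 - 1911*sqrt(2)*x + 3360*x - 7280*sqrt(2) + 9521)/(4*x^6 - 78*sqrt(2)*x^5 + 1254*x^4 - 5317*sqrt(2)*x^3 + 25080*x^2 - 31200*sqrt(2)*x + 32000)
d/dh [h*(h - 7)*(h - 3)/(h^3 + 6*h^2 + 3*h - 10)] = 2*(8*h^4 - 18*h^3 - 93*h^2 + 100*h - 105)/(h^6 + 12*h^5 + 42*h^4 + 16*h^3 - 111*h^2 - 60*h + 100)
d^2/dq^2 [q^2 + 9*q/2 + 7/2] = 2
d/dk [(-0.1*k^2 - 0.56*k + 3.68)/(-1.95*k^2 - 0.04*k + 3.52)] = (-1.088*k^2 + 13.648*k - 1.824)/(3.8025*k^4 + 0.156*k^3 - 13.7264*k^2 - 0.2816*k + 12.3904)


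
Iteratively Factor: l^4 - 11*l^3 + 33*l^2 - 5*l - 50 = (l - 5)*(l^3 - 6*l^2 + 3*l + 10) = (l - 5)^2*(l^2 - l - 2) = (l - 5)^2*(l - 2)*(l + 1)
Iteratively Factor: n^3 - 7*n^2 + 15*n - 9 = (n - 3)*(n^2 - 4*n + 3) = (n - 3)*(n - 1)*(n - 3)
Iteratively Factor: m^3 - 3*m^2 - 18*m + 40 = (m + 4)*(m^2 - 7*m + 10) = (m - 2)*(m + 4)*(m - 5)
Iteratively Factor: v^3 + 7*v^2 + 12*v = (v + 4)*(v^2 + 3*v) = v*(v + 4)*(v + 3)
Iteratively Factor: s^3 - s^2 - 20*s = (s)*(s^2 - s - 20) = s*(s + 4)*(s - 5)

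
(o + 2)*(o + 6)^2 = o^3 + 14*o^2 + 60*o + 72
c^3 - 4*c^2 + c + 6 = (c - 3)*(c - 2)*(c + 1)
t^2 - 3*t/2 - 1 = (t - 2)*(t + 1/2)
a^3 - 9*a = a*(a - 3)*(a + 3)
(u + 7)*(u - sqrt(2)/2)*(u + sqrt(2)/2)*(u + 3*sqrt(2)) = u^4 + 3*sqrt(2)*u^3 + 7*u^3 - u^2/2 + 21*sqrt(2)*u^2 - 7*u/2 - 3*sqrt(2)*u/2 - 21*sqrt(2)/2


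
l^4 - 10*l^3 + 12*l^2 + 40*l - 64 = (l - 8)*(l - 2)^2*(l + 2)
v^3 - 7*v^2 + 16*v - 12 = (v - 3)*(v - 2)^2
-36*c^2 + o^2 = (-6*c + o)*(6*c + o)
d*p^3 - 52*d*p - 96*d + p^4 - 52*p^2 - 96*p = (d + p)*(p - 8)*(p + 2)*(p + 6)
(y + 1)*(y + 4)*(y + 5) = y^3 + 10*y^2 + 29*y + 20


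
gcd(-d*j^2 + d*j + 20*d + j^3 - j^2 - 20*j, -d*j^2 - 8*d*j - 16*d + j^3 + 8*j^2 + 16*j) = d*j + 4*d - j^2 - 4*j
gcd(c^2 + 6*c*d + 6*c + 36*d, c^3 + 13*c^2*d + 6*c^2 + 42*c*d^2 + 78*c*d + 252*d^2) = c^2 + 6*c*d + 6*c + 36*d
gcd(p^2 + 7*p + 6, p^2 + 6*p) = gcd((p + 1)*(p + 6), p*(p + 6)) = p + 6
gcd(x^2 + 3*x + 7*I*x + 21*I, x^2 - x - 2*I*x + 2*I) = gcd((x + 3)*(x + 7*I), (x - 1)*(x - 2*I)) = 1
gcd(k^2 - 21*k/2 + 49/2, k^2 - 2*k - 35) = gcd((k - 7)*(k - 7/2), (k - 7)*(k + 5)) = k - 7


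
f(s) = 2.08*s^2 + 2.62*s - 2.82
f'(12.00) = 52.54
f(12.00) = 328.14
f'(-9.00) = -34.82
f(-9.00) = 142.08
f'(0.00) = 2.62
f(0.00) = -2.82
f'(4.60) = 21.76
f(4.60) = 53.24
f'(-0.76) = -0.54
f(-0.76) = -3.61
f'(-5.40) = -19.84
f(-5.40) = 43.68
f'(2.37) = 12.48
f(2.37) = 15.07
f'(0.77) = 5.82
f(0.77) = 0.43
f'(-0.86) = -0.96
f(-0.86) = -3.53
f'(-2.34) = -7.11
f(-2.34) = 2.44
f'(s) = 4.16*s + 2.62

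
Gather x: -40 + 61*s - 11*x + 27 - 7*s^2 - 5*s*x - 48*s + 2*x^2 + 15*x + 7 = -7*s^2 + 13*s + 2*x^2 + x*(4 - 5*s) - 6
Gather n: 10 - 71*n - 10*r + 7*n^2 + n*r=7*n^2 + n*(r - 71) - 10*r + 10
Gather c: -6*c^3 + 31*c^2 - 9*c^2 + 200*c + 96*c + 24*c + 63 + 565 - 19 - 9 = -6*c^3 + 22*c^2 + 320*c + 600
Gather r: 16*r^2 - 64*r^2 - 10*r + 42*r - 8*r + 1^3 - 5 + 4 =-48*r^2 + 24*r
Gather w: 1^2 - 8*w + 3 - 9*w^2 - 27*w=-9*w^2 - 35*w + 4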